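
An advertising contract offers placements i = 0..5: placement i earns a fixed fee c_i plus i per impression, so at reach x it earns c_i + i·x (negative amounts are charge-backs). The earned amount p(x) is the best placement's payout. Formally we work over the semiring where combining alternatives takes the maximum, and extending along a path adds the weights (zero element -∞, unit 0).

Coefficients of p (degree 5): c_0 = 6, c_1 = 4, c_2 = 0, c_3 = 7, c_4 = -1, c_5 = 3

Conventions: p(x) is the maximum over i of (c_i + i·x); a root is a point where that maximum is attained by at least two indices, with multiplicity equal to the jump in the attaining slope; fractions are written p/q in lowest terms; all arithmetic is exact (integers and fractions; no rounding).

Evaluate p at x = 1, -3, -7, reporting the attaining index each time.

p(1) = max(6+0·1=6, 4+1·1=5, 0+2·1=2, 7+3·1=10, -1+4·1=3, 3+5·1=8) = 10 (attained by i=3)
p(-3) = max(6+0·(-3)=6, 4+1·(-3)=1, 0+2·(-3)=-6, 7+3·(-3)=-2, -1+4·(-3)=-13, 3+5·(-3)=-12) = 6 (attained by i=0)
p(-7) = max(6+0·(-7)=6, 4+1·(-7)=-3, 0+2·(-7)=-14, 7+3·(-7)=-14, -1+4·(-7)=-29, 3+5·(-7)=-32) = 6 (attained by i=0)
Answer: p(1) = 10; p(-3) = 6; p(-7) = 6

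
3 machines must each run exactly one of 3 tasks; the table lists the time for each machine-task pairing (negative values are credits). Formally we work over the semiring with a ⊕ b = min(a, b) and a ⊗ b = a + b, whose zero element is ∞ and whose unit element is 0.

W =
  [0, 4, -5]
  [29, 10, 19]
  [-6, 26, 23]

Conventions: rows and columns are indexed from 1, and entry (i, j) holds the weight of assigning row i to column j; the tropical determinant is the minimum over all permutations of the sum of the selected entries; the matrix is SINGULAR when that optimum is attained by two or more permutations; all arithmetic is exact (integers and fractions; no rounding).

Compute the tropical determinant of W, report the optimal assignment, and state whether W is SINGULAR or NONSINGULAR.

σ = (1, 2, 3): 0 + 10 + 23 = 33
σ = (1, 3, 2): 0 + 19 + 26 = 45
σ = (2, 1, 3): 4 + 29 + 23 = 56
σ = (2, 3, 1): 4 + 19 + (-6) = 17
σ = (3, 1, 2): (-5) + 29 + 26 = 50
σ = (3, 2, 1): (-5) + 10 + (-6) = -1
Optimal value attained by: σ = (3, 2, 1).
Answer: det⊕(W) = -1; verdict: NONSINGULAR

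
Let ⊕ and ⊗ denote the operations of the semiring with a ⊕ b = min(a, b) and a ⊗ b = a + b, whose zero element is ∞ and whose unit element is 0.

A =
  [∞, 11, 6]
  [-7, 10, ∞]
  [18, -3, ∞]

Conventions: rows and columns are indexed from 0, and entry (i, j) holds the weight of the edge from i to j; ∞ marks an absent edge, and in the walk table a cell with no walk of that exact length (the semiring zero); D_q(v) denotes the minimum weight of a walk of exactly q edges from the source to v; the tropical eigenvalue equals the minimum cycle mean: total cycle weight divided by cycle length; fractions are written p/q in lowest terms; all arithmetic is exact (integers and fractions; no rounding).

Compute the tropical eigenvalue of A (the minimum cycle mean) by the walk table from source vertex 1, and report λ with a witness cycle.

q=0: [∞, 0, ∞]
q=1: [-7, 10, ∞]
q=2: [3, 4, -1]
q=3: [-3, -4, 9]
Optimal cycle mean attained by: cycle 0->2->1->0, total 6 + (-3) + (-7), length 3.
Answer: λ = -4/3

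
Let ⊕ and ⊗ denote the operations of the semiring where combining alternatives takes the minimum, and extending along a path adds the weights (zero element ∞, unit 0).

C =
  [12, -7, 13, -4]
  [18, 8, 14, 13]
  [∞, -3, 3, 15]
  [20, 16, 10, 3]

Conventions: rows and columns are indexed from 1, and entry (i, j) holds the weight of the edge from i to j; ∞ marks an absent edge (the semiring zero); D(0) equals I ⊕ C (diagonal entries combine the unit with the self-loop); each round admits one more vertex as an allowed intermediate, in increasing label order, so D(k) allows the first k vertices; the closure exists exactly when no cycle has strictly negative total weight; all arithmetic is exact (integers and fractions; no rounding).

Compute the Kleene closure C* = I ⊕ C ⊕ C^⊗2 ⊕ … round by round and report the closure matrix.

D(0):
  [0, -7, 13, -4]
  [18, 0, 14, 13]
  [∞, -3, 0, 15]
  [20, 16, 10, 0]
D(1):
  [0, -7, 13, -4]
  [18, 0, 14, 13]
  [∞, -3, 0, 15]
  [20, 13, 10, 0]
D(2):
  [0, -7, 7, -4]
  [18, 0, 14, 13]
  [15, -3, 0, 10]
  [20, 13, 10, 0]
D(3):
  [0, -7, 7, -4]
  [18, 0, 14, 13]
  [15, -3, 0, 10]
  [20, 7, 10, 0]
D(4):
  [0, -7, 6, -4]
  [18, 0, 14, 13]
  [15, -3, 0, 10]
  [20, 7, 10, 0]
Answer: C* = [[0, -7, 6, -4], [18, 0, 14, 13], [15, -3, 0, 10], [20, 7, 10, 0]]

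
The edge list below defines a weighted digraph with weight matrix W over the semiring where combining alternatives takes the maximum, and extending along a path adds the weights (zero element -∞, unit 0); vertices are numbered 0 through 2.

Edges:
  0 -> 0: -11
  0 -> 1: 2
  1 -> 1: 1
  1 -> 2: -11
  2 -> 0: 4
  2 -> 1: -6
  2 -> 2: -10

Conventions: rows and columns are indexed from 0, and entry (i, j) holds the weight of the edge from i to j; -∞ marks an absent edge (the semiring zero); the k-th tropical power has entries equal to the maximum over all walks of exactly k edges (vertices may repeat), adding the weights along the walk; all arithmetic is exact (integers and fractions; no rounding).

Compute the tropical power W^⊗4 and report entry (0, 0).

W^⊗2:
  [-22, 3, -9]
  [-7, 2, -10]
  [-6, 6, -17]
W^⊗3:
  [-5, 4, -8]
  [-6, 3, -9]
  [-13, 7, -5]
W^⊗4:
  [-4, 5, -7]
  [-5, 4, -8]
  [-1, 8, -4]
Key observation: the optimum is the walk 0->1->1->2->0, with weight 2 + 1 + (-11) + 4 = -4.
Optimal value attained by: walk 0->1->1->2->0.
Answer: (W^⊗4)[0][0] = -4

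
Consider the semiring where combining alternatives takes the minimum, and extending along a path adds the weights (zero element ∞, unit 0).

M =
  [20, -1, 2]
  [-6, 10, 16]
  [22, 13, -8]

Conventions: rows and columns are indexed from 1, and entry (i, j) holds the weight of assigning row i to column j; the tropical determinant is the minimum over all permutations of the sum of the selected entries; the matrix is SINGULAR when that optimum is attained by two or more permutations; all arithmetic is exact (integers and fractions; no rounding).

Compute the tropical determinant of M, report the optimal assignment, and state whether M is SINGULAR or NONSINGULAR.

σ = (1, 2, 3): 20 + 10 + (-8) = 22
σ = (1, 3, 2): 20 + 16 + 13 = 49
σ = (2, 1, 3): (-1) + (-6) + (-8) = -15
σ = (2, 3, 1): (-1) + 16 + 22 = 37
σ = (3, 1, 2): 2 + (-6) + 13 = 9
σ = (3, 2, 1): 2 + 10 + 22 = 34
Optimal value attained by: σ = (2, 1, 3).
Answer: det⊕(M) = -15; verdict: NONSINGULAR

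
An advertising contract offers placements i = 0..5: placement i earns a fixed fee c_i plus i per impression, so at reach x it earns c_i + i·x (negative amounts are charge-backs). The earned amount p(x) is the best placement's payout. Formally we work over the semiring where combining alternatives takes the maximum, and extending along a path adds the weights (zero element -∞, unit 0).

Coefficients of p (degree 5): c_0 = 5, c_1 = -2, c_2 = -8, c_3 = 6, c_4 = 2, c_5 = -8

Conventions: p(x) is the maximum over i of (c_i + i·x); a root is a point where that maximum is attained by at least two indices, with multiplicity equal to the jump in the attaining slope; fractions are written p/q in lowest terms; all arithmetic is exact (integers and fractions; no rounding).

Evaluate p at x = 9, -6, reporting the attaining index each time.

p(9) = max(5+0·9=5, -2+1·9=7, -8+2·9=10, 6+3·9=33, 2+4·9=38, -8+5·9=37) = 38 (attained by i=4)
p(-6) = max(5+0·(-6)=5, -2+1·(-6)=-8, -8+2·(-6)=-20, 6+3·(-6)=-12, 2+4·(-6)=-22, -8+5·(-6)=-38) = 5 (attained by i=0)
Answer: p(9) = 38; p(-6) = 5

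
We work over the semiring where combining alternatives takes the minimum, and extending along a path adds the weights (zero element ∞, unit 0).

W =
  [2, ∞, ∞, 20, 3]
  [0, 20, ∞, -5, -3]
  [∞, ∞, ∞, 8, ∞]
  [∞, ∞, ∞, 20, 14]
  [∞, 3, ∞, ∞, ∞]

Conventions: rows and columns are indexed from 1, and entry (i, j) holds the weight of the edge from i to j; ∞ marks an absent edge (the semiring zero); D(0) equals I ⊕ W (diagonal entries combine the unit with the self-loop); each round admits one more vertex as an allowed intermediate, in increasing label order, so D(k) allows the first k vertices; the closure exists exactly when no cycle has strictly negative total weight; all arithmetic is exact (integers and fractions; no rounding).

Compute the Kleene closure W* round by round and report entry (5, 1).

D(0):
  [0, ∞, ∞, 20, 3]
  [0, 0, ∞, -5, -3]
  [∞, ∞, 0, 8, ∞]
  [∞, ∞, ∞, 0, 14]
  [∞, 3, ∞, ∞, 0]
D(1):
  [0, ∞, ∞, 20, 3]
  [0, 0, ∞, -5, -3]
  [∞, ∞, 0, 8, ∞]
  [∞, ∞, ∞, 0, 14]
  [∞, 3, ∞, ∞, 0]
D(2):
  [0, ∞, ∞, 20, 3]
  [0, 0, ∞, -5, -3]
  [∞, ∞, 0, 8, ∞]
  [∞, ∞, ∞, 0, 14]
  [3, 3, ∞, -2, 0]
D(3):
  [0, ∞, ∞, 20, 3]
  [0, 0, ∞, -5, -3]
  [∞, ∞, 0, 8, ∞]
  [∞, ∞, ∞, 0, 14]
  [3, 3, ∞, -2, 0]
D(4):
  [0, ∞, ∞, 20, 3]
  [0, 0, ∞, -5, -3]
  [∞, ∞, 0, 8, 22]
  [∞, ∞, ∞, 0, 14]
  [3, 3, ∞, -2, 0]
D(5):
  [0, 6, ∞, 1, 3]
  [0, 0, ∞, -5, -3]
  [25, 25, 0, 8, 22]
  [17, 17, ∞, 0, 14]
  [3, 3, ∞, -2, 0]
Answer: W*[5][1] = 3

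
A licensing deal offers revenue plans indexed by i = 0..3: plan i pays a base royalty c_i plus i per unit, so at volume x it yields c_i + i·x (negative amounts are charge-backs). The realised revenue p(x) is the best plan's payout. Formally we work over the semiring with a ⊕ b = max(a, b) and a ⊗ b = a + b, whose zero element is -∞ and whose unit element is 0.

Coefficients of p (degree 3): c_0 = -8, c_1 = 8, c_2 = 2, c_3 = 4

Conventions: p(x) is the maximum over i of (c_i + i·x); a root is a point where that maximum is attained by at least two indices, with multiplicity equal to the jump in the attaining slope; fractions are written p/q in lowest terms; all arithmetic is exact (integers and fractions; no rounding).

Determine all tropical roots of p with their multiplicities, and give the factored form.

hull edge (i=0, c=-8) to (i=1, c=8): slope 16, span 1
hull edge (i=1, c=8) to (i=3, c=4): slope -2, span 2
Factored form: p(x) = 4 ⊗ (x ⊕ (-16)) ⊗ (x ⊕ 2) ⊗ (x ⊕ 2)
Answer: roots = -16 (mult 1), 2 (mult 2)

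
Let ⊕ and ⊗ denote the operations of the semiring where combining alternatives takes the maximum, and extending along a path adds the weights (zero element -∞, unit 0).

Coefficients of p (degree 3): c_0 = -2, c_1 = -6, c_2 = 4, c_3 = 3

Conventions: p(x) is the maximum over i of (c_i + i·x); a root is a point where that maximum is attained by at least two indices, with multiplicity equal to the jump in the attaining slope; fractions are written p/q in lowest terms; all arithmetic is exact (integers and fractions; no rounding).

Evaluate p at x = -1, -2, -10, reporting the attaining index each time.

p(-1) = max(-2+0·(-1)=-2, -6+1·(-1)=-7, 4+2·(-1)=2, 3+3·(-1)=0) = 2 (attained by i=2)
p(-2) = max(-2+0·(-2)=-2, -6+1·(-2)=-8, 4+2·(-2)=0, 3+3·(-2)=-3) = 0 (attained by i=2)
p(-10) = max(-2+0·(-10)=-2, -6+1·(-10)=-16, 4+2·(-10)=-16, 3+3·(-10)=-27) = -2 (attained by i=0)
Answer: p(-1) = 2; p(-2) = 0; p(-10) = -2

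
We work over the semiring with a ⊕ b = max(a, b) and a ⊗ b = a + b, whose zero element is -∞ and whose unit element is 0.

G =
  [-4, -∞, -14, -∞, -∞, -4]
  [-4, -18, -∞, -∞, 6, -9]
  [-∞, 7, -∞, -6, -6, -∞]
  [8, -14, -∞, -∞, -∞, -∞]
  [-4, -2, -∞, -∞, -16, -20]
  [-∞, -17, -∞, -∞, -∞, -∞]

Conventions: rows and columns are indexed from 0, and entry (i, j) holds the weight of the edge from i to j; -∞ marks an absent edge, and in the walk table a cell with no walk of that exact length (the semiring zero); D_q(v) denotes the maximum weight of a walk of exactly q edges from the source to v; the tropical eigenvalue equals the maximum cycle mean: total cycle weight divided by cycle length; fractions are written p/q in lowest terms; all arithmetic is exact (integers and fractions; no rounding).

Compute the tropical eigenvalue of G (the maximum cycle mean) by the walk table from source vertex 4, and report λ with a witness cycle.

q=0: [-∞, -∞, -∞, -∞, 0, -∞]
q=1: [-4, -2, -∞, -∞, -16, -20]
q=2: [-6, -18, -18, -∞, 4, -8]
q=3: [0, 2, -20, -24, -12, -10]
q=4: [-2, -13, -14, -26, 8, -4]
q=5: [4, 6, -16, -20, -7, -6]
q=6: [2, -9, -10, -22, 12, 0]
Optimal cycle mean attained by: cycle 1->4->1, total 6 + (-2), length 2.
Answer: λ = 2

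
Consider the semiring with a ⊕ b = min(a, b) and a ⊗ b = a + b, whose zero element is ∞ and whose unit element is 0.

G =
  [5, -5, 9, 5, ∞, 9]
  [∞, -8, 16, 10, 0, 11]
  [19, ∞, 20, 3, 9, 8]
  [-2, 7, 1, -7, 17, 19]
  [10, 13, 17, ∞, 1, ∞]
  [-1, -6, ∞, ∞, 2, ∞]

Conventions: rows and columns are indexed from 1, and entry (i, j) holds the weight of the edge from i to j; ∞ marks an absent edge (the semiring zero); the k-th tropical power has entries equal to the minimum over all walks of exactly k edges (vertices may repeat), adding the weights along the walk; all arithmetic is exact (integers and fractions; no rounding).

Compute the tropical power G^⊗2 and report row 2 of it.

G^⊗2:
  [3, -13, 6, -2, -5, 6]
  [8, -16, 8, 2, -8, 3]
  [1, 2, 4, -4, 10, 22]
  [-9, -7, -6, -14, 7, 7]
  [11, 5, 18, 15, 2, 19]
  [4, -14, 8, 4, -6, 5]
Answer: row 2 of G^⊗2 = [8, -16, 8, 2, -8, 3]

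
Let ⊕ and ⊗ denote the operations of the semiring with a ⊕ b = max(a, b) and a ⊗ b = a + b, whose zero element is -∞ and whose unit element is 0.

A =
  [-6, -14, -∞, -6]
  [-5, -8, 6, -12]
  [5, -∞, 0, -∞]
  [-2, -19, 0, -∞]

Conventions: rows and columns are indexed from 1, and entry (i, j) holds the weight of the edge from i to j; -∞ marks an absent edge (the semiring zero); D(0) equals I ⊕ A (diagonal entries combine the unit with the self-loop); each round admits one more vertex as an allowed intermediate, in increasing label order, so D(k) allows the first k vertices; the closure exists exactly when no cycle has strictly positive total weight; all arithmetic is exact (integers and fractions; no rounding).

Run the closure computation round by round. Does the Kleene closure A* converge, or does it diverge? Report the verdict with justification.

D(0):
  [0, -14, -∞, -6]
  [-5, 0, 6, -12]
  [5, -∞, 0, -∞]
  [-2, -19, 0, 0]
D(1):
  [0, -14, -∞, -6]
  [-5, 0, 6, -11]
  [5, -9, 0, -1]
  [-2, -16, 0, 0]
D(2):
  [0, -14, -8, -6]
  [-5, 0, 6, -11]
  [5, -9, 0, -1]
  [-2, -16, 0, 0]
D(3):
  [0, -14, -8, -6]
  [11, 0, 6, 5]
  [5, -9, 0, -1]
  [5, -9, 0, 0]
D(4):
  [0, -14, -6, -6]
  [11, 0, 6, 5]
  [5, -9, 0, -1]
  [5, -9, 0, 0]
Key observation: every diagonal entry stays at the unit through all rounds, so no improving cycle exists.
Answer: CONVERGES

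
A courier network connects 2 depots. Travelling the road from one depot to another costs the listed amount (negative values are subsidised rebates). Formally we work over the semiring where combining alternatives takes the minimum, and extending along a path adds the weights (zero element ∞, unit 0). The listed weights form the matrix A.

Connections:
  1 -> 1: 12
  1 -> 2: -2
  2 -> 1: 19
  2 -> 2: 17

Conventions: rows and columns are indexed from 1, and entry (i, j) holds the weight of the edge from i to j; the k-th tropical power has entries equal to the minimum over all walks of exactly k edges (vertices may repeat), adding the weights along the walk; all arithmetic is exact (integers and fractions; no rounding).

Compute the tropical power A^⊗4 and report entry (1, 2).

A^⊗2:
  [17, 10]
  [31, 17]
A^⊗3:
  [29, 15]
  [36, 29]
A^⊗4:
  [34, 27]
  [48, 34]
Key observation: the optimum is the walk 1->1->2->1->2, with weight 12 + (-2) + 19 + (-2) = 27.
Optimal value attained by: walk 1->1->2->1->2.
Answer: (A^⊗4)[1][2] = 27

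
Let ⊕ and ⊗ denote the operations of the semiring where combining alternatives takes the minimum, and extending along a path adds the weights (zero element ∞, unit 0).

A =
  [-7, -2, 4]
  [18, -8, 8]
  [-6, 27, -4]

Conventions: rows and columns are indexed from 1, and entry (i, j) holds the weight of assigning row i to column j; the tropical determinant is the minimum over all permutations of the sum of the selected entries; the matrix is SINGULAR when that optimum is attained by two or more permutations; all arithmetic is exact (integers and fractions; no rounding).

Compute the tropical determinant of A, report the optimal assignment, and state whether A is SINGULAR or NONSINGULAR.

σ = (1, 2, 3): (-7) + (-8) + (-4) = -19
σ = (1, 3, 2): (-7) + 8 + 27 = 28
σ = (2, 1, 3): (-2) + 18 + (-4) = 12
σ = (2, 3, 1): (-2) + 8 + (-6) = 0
σ = (3, 1, 2): 4 + 18 + 27 = 49
σ = (3, 2, 1): 4 + (-8) + (-6) = -10
Optimal value attained by: σ = (1, 2, 3).
Answer: det⊕(A) = -19; verdict: NONSINGULAR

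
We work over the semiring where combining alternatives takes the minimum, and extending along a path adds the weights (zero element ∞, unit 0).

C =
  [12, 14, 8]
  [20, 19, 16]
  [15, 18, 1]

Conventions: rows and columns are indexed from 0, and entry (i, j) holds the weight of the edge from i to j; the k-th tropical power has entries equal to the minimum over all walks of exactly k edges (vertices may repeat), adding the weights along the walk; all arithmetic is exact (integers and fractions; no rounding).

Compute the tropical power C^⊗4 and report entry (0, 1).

C^⊗2:
  [23, 26, 9]
  [31, 34, 17]
  [16, 19, 2]
C^⊗3:
  [24, 27, 10]
  [32, 35, 18]
  [17, 20, 3]
C^⊗4:
  [25, 28, 11]
  [33, 36, 19]
  [18, 21, 4]
Key observation: the optimum is the walk 0->2->2->2->1, with weight 8 + 1 + 1 + 18 = 28.
Optimal value attained by: walk 0->2->2->2->1.
Answer: (C^⊗4)[0][1] = 28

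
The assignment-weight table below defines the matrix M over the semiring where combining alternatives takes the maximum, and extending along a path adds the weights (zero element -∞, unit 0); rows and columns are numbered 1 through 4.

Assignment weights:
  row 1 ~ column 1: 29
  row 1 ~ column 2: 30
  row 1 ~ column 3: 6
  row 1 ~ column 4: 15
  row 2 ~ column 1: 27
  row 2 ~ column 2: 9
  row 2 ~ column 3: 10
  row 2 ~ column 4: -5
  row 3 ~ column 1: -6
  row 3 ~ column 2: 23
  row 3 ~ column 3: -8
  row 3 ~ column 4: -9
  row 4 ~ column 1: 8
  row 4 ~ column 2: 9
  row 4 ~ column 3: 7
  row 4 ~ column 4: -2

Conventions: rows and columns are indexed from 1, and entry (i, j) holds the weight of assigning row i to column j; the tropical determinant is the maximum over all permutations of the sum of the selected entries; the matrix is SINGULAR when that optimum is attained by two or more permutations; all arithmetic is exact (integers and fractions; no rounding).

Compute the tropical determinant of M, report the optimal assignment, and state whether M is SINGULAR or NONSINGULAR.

σ = (1, 2, 3, 4): 29 + 9 + (-8) + (-2) = 28
σ = (1, 2, 4, 3): 29 + 9 + (-9) + 7 = 36
σ = (1, 3, 2, 4): 29 + 10 + 23 + (-2) = 60
σ = (1, 3, 4, 2): 29 + 10 + (-9) + 9 = 39
σ = (1, 4, 2, 3): 29 + (-5) + 23 + 7 = 54
σ = (1, 4, 3, 2): 29 + (-5) + (-8) + 9 = 25
σ = (2, 1, 3, 4): 30 + 27 + (-8) + (-2) = 47
σ = (2, 1, 4, 3): 30 + 27 + (-9) + 7 = 55
σ = (2, 3, 1, 4): 30 + 10 + (-6) + (-2) = 32
σ = (2, 3, 4, 1): 30 + 10 + (-9) + 8 = 39
σ = (2, 4, 1, 3): 30 + (-5) + (-6) + 7 = 26
σ = (2, 4, 3, 1): 30 + (-5) + (-8) + 8 = 25
σ = (3, 1, 2, 4): 6 + 27 + 23 + (-2) = 54
σ = (3, 1, 4, 2): 6 + 27 + (-9) + 9 = 33
σ = (3, 2, 1, 4): 6 + 9 + (-6) + (-2) = 7
σ = (3, 2, 4, 1): 6 + 9 + (-9) + 8 = 14
σ = (3, 4, 1, 2): 6 + (-5) + (-6) + 9 = 4
σ = (3, 4, 2, 1): 6 + (-5) + 23 + 8 = 32
σ = (4, 1, 2, 3): 15 + 27 + 23 + 7 = 72
σ = (4, 1, 3, 2): 15 + 27 + (-8) + 9 = 43
σ = (4, 2, 1, 3): 15 + 9 + (-6) + 7 = 25
σ = (4, 2, 3, 1): 15 + 9 + (-8) + 8 = 24
σ = (4, 3, 1, 2): 15 + 10 + (-6) + 9 = 28
σ = (4, 3, 2, 1): 15 + 10 + 23 + 8 = 56
Optimal value attained by: σ = (4, 1, 2, 3).
Answer: det⊕(M) = 72; verdict: NONSINGULAR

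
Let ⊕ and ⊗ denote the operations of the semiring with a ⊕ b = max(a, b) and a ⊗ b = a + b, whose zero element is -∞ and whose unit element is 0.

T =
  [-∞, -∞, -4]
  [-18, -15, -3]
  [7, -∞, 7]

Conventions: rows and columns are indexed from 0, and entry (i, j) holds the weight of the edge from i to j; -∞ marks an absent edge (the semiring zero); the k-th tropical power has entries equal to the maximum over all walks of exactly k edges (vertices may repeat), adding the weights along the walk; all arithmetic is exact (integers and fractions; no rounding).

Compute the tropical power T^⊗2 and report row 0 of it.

T^⊗2:
  [3, -∞, 3]
  [4, -30, 4]
  [14, -∞, 14]
Answer: row 0 of T^⊗2 = [3, -∞, 3]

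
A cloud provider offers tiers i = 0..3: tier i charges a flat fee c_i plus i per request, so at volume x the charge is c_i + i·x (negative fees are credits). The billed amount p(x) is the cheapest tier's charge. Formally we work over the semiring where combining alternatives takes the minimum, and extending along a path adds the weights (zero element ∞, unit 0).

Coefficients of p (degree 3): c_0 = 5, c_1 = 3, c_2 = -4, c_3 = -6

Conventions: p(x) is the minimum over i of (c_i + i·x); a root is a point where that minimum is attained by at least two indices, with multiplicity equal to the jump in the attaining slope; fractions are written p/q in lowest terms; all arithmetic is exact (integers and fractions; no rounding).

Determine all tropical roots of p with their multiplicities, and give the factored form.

hull edge (i=0, c=5) to (i=2, c=-4): slope -9/2, span 2
hull edge (i=2, c=-4) to (i=3, c=-6): slope -2, span 1
Factored form: p(x) = -6 ⊗ (x ⊕ 2) ⊗ (x ⊕ 9/2) ⊗ (x ⊕ 9/2)
Answer: roots = 2 (mult 1), 9/2 (mult 2)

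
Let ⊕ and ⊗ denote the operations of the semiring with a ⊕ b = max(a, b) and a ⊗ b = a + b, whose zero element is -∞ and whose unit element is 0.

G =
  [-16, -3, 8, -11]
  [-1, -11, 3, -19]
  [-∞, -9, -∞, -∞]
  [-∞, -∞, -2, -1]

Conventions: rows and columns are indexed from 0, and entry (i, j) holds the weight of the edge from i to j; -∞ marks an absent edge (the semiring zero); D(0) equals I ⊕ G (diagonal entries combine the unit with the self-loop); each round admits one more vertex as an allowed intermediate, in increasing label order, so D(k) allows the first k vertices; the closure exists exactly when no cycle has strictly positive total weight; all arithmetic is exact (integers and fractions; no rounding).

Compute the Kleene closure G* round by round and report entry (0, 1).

D(0):
  [0, -3, 8, -11]
  [-1, 0, 3, -19]
  [-∞, -9, 0, -∞]
  [-∞, -∞, -2, 0]
D(1):
  [0, -3, 8, -11]
  [-1, 0, 7, -12]
  [-∞, -9, 0, -∞]
  [-∞, -∞, -2, 0]
D(2):
  [0, -3, 8, -11]
  [-1, 0, 7, -12]
  [-10, -9, 0, -21]
  [-∞, -∞, -2, 0]
D(3):
  [0, -1, 8, -11]
  [-1, 0, 7, -12]
  [-10, -9, 0, -21]
  [-12, -11, -2, 0]
D(4):
  [0, -1, 8, -11]
  [-1, 0, 7, -12]
  [-10, -9, 0, -21]
  [-12, -11, -2, 0]
Answer: G*[0][1] = -1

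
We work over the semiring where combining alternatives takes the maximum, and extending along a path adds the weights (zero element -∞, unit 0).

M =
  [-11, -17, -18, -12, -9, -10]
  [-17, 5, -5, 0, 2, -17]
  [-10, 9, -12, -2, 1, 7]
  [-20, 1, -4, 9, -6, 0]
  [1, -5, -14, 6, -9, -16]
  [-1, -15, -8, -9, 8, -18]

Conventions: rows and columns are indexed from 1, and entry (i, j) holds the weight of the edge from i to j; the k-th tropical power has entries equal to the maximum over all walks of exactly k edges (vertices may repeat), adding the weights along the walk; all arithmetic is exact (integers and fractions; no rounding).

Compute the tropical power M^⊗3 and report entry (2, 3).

M^⊗2:
  [-8, -9, -16, -3, -2, -11]
  [3, 10, 0, 9, 7, 2]
  [6, 14, 4, 9, 15, -2]
  [-1, 10, 5, 18, 8, 9]
  [-8, 7, 2, 15, 0, 6]
  [9, 3, -6, 14, -1, -1]
M^⊗3:
  [-1, -2, -7, 6, -3, -3]
  [8, 15, 5, 18, 12, 9]
  [16, 19, 9, 21, 16, 11]
  [9, 19, 14, 27, 17, 18]
  [5, 16, 11, 24, 14, 15]
  [0, 15, 10, 23, 8, 14]
Key observation: the optimum is the walk 2->2->2->3, with weight 5 + 5 + (-5) = 5.
Optimal value attained by: walk 2->2->2->3.
Answer: (M^⊗3)[2][3] = 5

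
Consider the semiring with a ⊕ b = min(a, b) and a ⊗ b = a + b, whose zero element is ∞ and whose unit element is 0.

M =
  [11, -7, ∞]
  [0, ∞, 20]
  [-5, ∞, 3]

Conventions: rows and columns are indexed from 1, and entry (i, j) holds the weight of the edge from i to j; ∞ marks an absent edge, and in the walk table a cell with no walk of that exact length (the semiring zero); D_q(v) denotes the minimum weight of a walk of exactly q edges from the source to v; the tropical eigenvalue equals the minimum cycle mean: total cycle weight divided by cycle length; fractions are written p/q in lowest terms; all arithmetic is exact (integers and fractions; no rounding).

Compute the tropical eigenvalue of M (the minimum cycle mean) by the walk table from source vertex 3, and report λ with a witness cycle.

q=0: [∞, ∞, 0]
q=1: [-5, ∞, 3]
q=2: [-2, -12, 6]
q=3: [-12, -9, 8]
Optimal cycle mean attained by: cycle 1->2->1, total (-7) + 0, length 2.
Answer: λ = -7/2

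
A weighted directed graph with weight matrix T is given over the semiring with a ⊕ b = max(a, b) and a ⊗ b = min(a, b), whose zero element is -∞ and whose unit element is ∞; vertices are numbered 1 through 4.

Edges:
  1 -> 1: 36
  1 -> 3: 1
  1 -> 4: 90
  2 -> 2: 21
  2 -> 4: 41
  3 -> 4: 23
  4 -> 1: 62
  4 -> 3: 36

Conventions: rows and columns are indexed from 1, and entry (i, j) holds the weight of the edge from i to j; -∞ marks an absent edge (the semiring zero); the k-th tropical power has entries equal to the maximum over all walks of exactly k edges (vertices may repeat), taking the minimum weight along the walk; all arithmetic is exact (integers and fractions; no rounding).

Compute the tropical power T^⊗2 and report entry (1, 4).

T^⊗2:
  [62, -∞, 36, 36]
  [41, 21, 36, 21]
  [23, -∞, 23, -∞]
  [36, -∞, 1, 62]
Key observation: the optimum is the walk 1->1->4, with weight 36 min 90 = 36.
Optimal value attained by: walk 1->1->4.
Answer: (T^⊗2)[1][4] = 36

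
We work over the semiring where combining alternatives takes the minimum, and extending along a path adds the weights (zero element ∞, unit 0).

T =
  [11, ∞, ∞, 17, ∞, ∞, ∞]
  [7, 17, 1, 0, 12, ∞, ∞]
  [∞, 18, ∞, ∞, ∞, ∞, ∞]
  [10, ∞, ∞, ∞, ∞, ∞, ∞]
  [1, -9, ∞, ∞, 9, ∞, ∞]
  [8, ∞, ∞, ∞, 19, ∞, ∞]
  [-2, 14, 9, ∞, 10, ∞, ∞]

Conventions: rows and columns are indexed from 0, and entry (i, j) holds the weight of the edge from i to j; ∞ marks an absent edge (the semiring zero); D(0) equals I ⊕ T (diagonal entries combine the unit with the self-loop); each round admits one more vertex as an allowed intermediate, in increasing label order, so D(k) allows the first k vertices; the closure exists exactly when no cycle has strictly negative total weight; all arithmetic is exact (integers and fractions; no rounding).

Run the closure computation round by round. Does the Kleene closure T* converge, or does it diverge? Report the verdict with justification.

D(0):
  [0, ∞, ∞, 17, ∞, ∞, ∞]
  [7, 0, 1, 0, 12, ∞, ∞]
  [∞, 18, 0, ∞, ∞, ∞, ∞]
  [10, ∞, ∞, 0, ∞, ∞, ∞]
  [1, -9, ∞, ∞, 0, ∞, ∞]
  [8, ∞, ∞, ∞, 19, 0, ∞]
  [-2, 14, 9, ∞, 10, ∞, 0]
D(1):
  [0, ∞, ∞, 17, ∞, ∞, ∞]
  [7, 0, 1, 0, 12, ∞, ∞]
  [∞, 18, 0, ∞, ∞, ∞, ∞]
  [10, ∞, ∞, 0, ∞, ∞, ∞]
  [1, -9, ∞, 18, 0, ∞, ∞]
  [8, ∞, ∞, 25, 19, 0, ∞]
  [-2, 14, 9, 15, 10, ∞, 0]
D(2):
  [0, ∞, ∞, 17, ∞, ∞, ∞]
  [7, 0, 1, 0, 12, ∞, ∞]
  [25, 18, 0, 18, 30, ∞, ∞]
  [10, ∞, ∞, 0, ∞, ∞, ∞]
  [-2, -9, -8, -9, 0, ∞, ∞]
  [8, ∞, ∞, 25, 19, 0, ∞]
  [-2, 14, 9, 14, 10, ∞, 0]
D(3):
  [0, ∞, ∞, 17, ∞, ∞, ∞]
  [7, 0, 1, 0, 12, ∞, ∞]
  [25, 18, 0, 18, 30, ∞, ∞]
  [10, ∞, ∞, 0, ∞, ∞, ∞]
  [-2, -9, -8, -9, 0, ∞, ∞]
  [8, ∞, ∞, 25, 19, 0, ∞]
  [-2, 14, 9, 14, 10, ∞, 0]
D(4):
  [0, ∞, ∞, 17, ∞, ∞, ∞]
  [7, 0, 1, 0, 12, ∞, ∞]
  [25, 18, 0, 18, 30, ∞, ∞]
  [10, ∞, ∞, 0, ∞, ∞, ∞]
  [-2, -9, -8, -9, 0, ∞, ∞]
  [8, ∞, ∞, 25, 19, 0, ∞]
  [-2, 14, 9, 14, 10, ∞, 0]
D(5):
  [0, ∞, ∞, 17, ∞, ∞, ∞]
  [7, 0, 1, 0, 12, ∞, ∞]
  [25, 18, 0, 18, 30, ∞, ∞]
  [10, ∞, ∞, 0, ∞, ∞, ∞]
  [-2, -9, -8, -9, 0, ∞, ∞]
  [8, 10, 11, 10, 19, 0, ∞]
  [-2, 1, 2, 1, 10, ∞, 0]
D(6):
  [0, ∞, ∞, 17, ∞, ∞, ∞]
  [7, 0, 1, 0, 12, ∞, ∞]
  [25, 18, 0, 18, 30, ∞, ∞]
  [10, ∞, ∞, 0, ∞, ∞, ∞]
  [-2, -9, -8, -9, 0, ∞, ∞]
  [8, 10, 11, 10, 19, 0, ∞]
  [-2, 1, 2, 1, 10, ∞, 0]
D(7):
  [0, ∞, ∞, 17, ∞, ∞, ∞]
  [7, 0, 1, 0, 12, ∞, ∞]
  [25, 18, 0, 18, 30, ∞, ∞]
  [10, ∞, ∞, 0, ∞, ∞, ∞]
  [-2, -9, -8, -9, 0, ∞, ∞]
  [8, 10, 11, 10, 19, 0, ∞]
  [-2, 1, 2, 1, 10, ∞, 0]
Key observation: every diagonal entry stays at the unit through all rounds, so no improving cycle exists.
Answer: CONVERGES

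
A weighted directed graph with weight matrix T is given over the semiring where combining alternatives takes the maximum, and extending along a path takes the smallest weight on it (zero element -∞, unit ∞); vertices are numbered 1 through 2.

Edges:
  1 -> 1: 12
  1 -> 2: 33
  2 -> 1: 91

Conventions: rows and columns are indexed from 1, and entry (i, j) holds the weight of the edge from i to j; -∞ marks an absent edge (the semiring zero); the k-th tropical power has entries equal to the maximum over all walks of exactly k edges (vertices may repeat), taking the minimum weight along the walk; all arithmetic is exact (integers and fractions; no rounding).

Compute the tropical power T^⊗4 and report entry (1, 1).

T^⊗2:
  [33, 12]
  [12, 33]
T^⊗3:
  [12, 33]
  [33, 12]
T^⊗4:
  [33, 12]
  [12, 33]
Key observation: the optimum is the walk 1->2->1->2->1, with weight 33 min 91 min 33 min 91 = 33.
Optimal value attained by: walk 1->2->1->2->1.
Answer: (T^⊗4)[1][1] = 33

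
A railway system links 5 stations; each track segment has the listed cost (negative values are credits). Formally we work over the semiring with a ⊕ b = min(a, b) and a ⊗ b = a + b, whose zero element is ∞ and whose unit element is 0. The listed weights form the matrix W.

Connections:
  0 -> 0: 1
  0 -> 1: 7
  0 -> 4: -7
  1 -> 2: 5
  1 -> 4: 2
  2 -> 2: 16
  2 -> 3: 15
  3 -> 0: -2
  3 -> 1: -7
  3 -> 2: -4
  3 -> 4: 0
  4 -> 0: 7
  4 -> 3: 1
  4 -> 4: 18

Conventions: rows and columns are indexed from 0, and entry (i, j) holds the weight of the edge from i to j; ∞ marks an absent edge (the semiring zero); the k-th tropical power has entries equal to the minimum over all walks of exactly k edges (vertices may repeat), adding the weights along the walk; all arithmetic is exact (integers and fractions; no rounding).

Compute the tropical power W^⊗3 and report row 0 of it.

W^⊗2:
  [0, 8, 12, -6, -6]
  [9, ∞, 21, 3, 20]
  [13, 8, 11, 31, 15]
  [-1, 5, -2, 1, -9]
  [-1, -6, -3, 19, 0]
W^⊗3:
  [-8, -13, -10, -5, -7]
  [1, -4, -1, 21, 2]
  [14, 20, 13, 16, 6]
  [-2, -6, -3, -8, -8]
  [0, 6, -1, 1, -8]
Answer: row 0 of W^⊗3 = [-8, -13, -10, -5, -7]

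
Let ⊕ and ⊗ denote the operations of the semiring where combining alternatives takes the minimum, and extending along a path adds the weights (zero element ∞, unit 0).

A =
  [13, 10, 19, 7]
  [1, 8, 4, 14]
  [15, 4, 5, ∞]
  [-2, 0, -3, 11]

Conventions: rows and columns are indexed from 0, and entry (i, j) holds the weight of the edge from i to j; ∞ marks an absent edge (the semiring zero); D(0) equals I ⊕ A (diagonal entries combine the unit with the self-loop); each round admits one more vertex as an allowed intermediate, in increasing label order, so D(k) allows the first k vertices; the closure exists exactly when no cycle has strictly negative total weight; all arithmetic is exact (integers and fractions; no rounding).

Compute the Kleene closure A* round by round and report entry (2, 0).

D(0):
  [0, 10, 19, 7]
  [1, 0, 4, 14]
  [15, 4, 0, ∞]
  [-2, 0, -3, 0]
D(1):
  [0, 10, 19, 7]
  [1, 0, 4, 8]
  [15, 4, 0, 22]
  [-2, 0, -3, 0]
D(2):
  [0, 10, 14, 7]
  [1, 0, 4, 8]
  [5, 4, 0, 12]
  [-2, 0, -3, 0]
D(3):
  [0, 10, 14, 7]
  [1, 0, 4, 8]
  [5, 4, 0, 12]
  [-2, 0, -3, 0]
D(4):
  [0, 7, 4, 7]
  [1, 0, 4, 8]
  [5, 4, 0, 12]
  [-2, 0, -3, 0]
Answer: A*[2][0] = 5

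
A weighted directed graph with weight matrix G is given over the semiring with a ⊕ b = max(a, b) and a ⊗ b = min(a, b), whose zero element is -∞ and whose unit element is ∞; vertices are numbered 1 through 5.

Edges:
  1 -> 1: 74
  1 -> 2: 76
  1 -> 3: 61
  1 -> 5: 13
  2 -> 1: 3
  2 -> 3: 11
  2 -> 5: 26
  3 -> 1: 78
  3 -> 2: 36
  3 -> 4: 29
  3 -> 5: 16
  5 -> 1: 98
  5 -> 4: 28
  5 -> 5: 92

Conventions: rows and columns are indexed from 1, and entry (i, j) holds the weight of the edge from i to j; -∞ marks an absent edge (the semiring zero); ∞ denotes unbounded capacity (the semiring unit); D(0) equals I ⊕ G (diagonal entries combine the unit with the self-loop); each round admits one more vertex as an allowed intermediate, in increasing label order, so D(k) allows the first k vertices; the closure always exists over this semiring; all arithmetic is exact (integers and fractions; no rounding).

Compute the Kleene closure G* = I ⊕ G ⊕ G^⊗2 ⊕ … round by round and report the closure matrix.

D(0):
  [∞, 76, 61, -∞, 13]
  [3, ∞, 11, -∞, 26]
  [78, 36, ∞, 29, 16]
  [-∞, -∞, -∞, ∞, -∞]
  [98, -∞, -∞, 28, ∞]
D(1):
  [∞, 76, 61, -∞, 13]
  [3, ∞, 11, -∞, 26]
  [78, 76, ∞, 29, 16]
  [-∞, -∞, -∞, ∞, -∞]
  [98, 76, 61, 28, ∞]
D(2):
  [∞, 76, 61, -∞, 26]
  [3, ∞, 11, -∞, 26]
  [78, 76, ∞, 29, 26]
  [-∞, -∞, -∞, ∞, -∞]
  [98, 76, 61, 28, ∞]
D(3):
  [∞, 76, 61, 29, 26]
  [11, ∞, 11, 11, 26]
  [78, 76, ∞, 29, 26]
  [-∞, -∞, -∞, ∞, -∞]
  [98, 76, 61, 29, ∞]
D(4):
  [∞, 76, 61, 29, 26]
  [11, ∞, 11, 11, 26]
  [78, 76, ∞, 29, 26]
  [-∞, -∞, -∞, ∞, -∞]
  [98, 76, 61, 29, ∞]
D(5):
  [∞, 76, 61, 29, 26]
  [26, ∞, 26, 26, 26]
  [78, 76, ∞, 29, 26]
  [-∞, -∞, -∞, ∞, -∞]
  [98, 76, 61, 29, ∞]
Answer: G* = [[∞, 76, 61, 29, 26], [26, ∞, 26, 26, 26], [78, 76, ∞, 29, 26], [-∞, -∞, -∞, ∞, -∞], [98, 76, 61, 29, ∞]]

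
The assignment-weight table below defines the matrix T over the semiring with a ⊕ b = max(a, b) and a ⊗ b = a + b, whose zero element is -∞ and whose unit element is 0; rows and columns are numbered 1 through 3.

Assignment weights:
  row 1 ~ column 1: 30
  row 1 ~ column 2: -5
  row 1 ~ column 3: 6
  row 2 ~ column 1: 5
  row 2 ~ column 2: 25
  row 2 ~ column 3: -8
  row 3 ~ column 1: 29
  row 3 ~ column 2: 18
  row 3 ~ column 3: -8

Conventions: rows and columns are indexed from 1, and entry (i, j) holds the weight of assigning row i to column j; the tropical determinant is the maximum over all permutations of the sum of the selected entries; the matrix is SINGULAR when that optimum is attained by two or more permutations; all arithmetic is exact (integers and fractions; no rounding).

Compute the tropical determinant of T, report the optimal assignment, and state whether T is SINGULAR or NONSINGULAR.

σ = (1, 2, 3): 30 + 25 + (-8) = 47
σ = (1, 3, 2): 30 + (-8) + 18 = 40
σ = (2, 1, 3): (-5) + 5 + (-8) = -8
σ = (2, 3, 1): (-5) + (-8) + 29 = 16
σ = (3, 1, 2): 6 + 5 + 18 = 29
σ = (3, 2, 1): 6 + 25 + 29 = 60
Optimal value attained by: σ = (3, 2, 1).
Answer: det⊕(T) = 60; verdict: NONSINGULAR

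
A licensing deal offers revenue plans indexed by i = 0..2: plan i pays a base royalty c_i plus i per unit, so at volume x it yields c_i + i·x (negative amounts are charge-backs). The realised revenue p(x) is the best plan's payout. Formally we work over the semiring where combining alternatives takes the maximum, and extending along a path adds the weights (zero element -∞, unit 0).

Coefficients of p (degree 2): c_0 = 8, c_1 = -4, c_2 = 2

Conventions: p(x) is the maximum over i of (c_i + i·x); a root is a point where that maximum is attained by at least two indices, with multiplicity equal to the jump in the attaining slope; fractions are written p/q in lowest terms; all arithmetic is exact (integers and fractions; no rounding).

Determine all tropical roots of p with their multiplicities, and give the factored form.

hull edge (i=0, c=8) to (i=2, c=2): slope -3, span 2
Factored form: p(x) = 2 ⊗ (x ⊕ 3) ⊗ (x ⊕ 3)
Answer: roots = 3 (mult 2)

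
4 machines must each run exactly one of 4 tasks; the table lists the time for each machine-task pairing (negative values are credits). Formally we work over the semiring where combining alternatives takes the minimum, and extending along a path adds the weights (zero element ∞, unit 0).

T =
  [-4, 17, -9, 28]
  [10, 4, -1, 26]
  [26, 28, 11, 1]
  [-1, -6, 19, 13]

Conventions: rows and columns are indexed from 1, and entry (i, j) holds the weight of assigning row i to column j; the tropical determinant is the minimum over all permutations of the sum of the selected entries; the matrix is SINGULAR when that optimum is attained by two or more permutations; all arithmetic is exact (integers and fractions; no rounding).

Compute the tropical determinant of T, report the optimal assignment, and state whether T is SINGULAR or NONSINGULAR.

σ = (1, 2, 3, 4): (-4) + 4 + 11 + 13 = 24
σ = (1, 2, 4, 3): (-4) + 4 + 1 + 19 = 20
σ = (1, 3, 2, 4): (-4) + (-1) + 28 + 13 = 36
σ = (1, 3, 4, 2): (-4) + (-1) + 1 + (-6) = -10
σ = (1, 4, 2, 3): (-4) + 26 + 28 + 19 = 69
σ = (1, 4, 3, 2): (-4) + 26 + 11 + (-6) = 27
σ = (2, 1, 3, 4): 17 + 10 + 11 + 13 = 51
σ = (2, 1, 4, 3): 17 + 10 + 1 + 19 = 47
σ = (2, 3, 1, 4): 17 + (-1) + 26 + 13 = 55
σ = (2, 3, 4, 1): 17 + (-1) + 1 + (-1) = 16
σ = (2, 4, 1, 3): 17 + 26 + 26 + 19 = 88
σ = (2, 4, 3, 1): 17 + 26 + 11 + (-1) = 53
σ = (3, 1, 2, 4): (-9) + 10 + 28 + 13 = 42
σ = (3, 1, 4, 2): (-9) + 10 + 1 + (-6) = -4
σ = (3, 2, 1, 4): (-9) + 4 + 26 + 13 = 34
σ = (3, 2, 4, 1): (-9) + 4 + 1 + (-1) = -5
σ = (3, 4, 1, 2): (-9) + 26 + 26 + (-6) = 37
σ = (3, 4, 2, 1): (-9) + 26 + 28 + (-1) = 44
σ = (4, 1, 2, 3): 28 + 10 + 28 + 19 = 85
σ = (4, 1, 3, 2): 28 + 10 + 11 + (-6) = 43
σ = (4, 2, 1, 3): 28 + 4 + 26 + 19 = 77
σ = (4, 2, 3, 1): 28 + 4 + 11 + (-1) = 42
σ = (4, 3, 1, 2): 28 + (-1) + 26 + (-6) = 47
σ = (4, 3, 2, 1): 28 + (-1) + 28 + (-1) = 54
Optimal value attained by: σ = (1, 3, 4, 2).
Answer: det⊕(T) = -10; verdict: NONSINGULAR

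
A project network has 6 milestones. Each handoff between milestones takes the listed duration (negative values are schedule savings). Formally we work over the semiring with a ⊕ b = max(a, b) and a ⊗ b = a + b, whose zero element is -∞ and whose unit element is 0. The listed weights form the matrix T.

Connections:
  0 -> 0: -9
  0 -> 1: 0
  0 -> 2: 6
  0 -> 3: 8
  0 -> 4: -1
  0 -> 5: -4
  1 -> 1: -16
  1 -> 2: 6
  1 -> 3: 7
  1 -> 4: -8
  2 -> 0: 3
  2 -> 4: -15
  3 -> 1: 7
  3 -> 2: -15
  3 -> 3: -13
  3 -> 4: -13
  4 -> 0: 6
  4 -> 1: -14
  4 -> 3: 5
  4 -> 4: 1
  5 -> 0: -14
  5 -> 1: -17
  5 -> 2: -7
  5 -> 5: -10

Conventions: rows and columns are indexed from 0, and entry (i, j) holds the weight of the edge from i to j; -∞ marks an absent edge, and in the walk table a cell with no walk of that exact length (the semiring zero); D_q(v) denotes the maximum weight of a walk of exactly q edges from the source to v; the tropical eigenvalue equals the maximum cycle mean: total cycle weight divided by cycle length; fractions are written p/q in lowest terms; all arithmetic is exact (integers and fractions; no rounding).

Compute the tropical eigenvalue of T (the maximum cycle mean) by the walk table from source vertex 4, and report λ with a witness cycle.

q=0: [-∞, -∞, -∞, -∞, 0, -∞]
q=1: [6, -14, -∞, 5, 1, -∞]
q=2: [7, 12, 12, 14, 5, 2]
q=3: [15, 21, 18, 19, 6, 3]
q=4: [21, 26, 27, 28, 14, 11]
q=5: [30, 35, 32, 33, 20, 17]
q=6: [35, 40, 41, 42, 29, 26]
Optimal cycle mean attained by: cycle 1->3->1, total 7 + 7, length 2.
Answer: λ = 7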